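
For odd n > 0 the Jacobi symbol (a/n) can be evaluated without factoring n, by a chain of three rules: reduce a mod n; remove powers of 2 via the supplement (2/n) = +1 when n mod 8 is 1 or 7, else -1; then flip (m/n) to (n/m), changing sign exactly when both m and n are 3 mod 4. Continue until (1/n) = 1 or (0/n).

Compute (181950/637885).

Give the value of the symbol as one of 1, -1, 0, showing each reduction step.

181950 = 2^1·90975; (2/637885) = -1 since 637885 mod 8 = 5, so (181950/637885) = (-1)^1·(90975/637885); sign now -1
reciprocity: (90975/637885) = +1·(637885/90975) since 90975 mod 4 = 3, 637885 mod 4 = 1; sign now -1
(637885/90975) = (1060/90975)   [reduce mod 90975]
1060 = 2^2·265; (2/90975) = +1 since 90975 mod 8 = 7, so (1060/90975) = (+1)^2·(265/90975); sign now -1
reciprocity: (265/90975) = +1·(90975/265) since 265 mod 4 = 1, 90975 mod 4 = 3; sign now -1
(90975/265) = (80/265)   [reduce mod 265]
80 = 2^4·5; (2/265) = +1 since 265 mod 8 = 1, so (80/265) = (+1)^4·(5/265); sign now -1
reciprocity: (5/265) = +1·(265/5) since 5 mod 4 = 1, 265 mod 4 = 1; sign now -1
(265/5) = (0/5)   [reduce mod 5]
(0/5) = 0   [gcd(a, n) > 1]; final value = 0

0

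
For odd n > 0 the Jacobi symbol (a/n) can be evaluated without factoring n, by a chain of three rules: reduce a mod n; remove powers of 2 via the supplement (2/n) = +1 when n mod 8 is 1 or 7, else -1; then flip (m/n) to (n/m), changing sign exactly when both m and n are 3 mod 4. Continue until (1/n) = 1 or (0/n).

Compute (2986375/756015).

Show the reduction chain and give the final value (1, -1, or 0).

0

(2986375/756015): 2986375 mod 756015 = 718330, so (2986375/756015) = (718330/756015)
factor out 2^1: 718330 = 2^1·359165; with 756015 mod 8 = 7, (2/756015) = +1; sign now +1; continue with (359165/756015)
flip (359165/756015) -> (756015/359165): both odd, 359165 mod 4 = 1, 756015 mod 4 = 3, so the flip contributes +1; sign now +1
(756015/359165): 756015 mod 359165 = 37685, so (756015/359165) = (37685/359165)
flip (37685/359165) -> (359165/37685): both odd, 37685 mod 4 = 1, 359165 mod 4 = 1, so the flip contributes +1; sign now +1
(359165/37685): 359165 mod 37685 = 20000, so (359165/37685) = (20000/37685)
factor out 2^5: 20000 = 2^5·625; with 37685 mod 8 = 5, (2/37685) = -1; sign now -1; continue with (625/37685)
flip (625/37685) -> (37685/625): both odd, 625 mod 4 = 1, 37685 mod 4 = 1, so the flip contributes +1; sign now -1
(37685/625): 37685 mod 625 = 185, so (37685/625) = (185/625)
flip (185/625) -> (625/185): both odd, 185 mod 4 = 1, 625 mod 4 = 1, so the flip contributes +1; sign now -1
(625/185): 625 mod 185 = 70, so (625/185) = (70/185)
factor out 2^1: 70 = 2^1·35; with 185 mod 8 = 1, (2/185) = +1; sign now -1; continue with (35/185)
flip (35/185) -> (185/35): both odd, 35 mod 4 = 3, 185 mod 4 = 1, so the flip contributes +1; sign now -1
(185/35): 185 mod 35 = 10, so (185/35) = (10/35)
factor out 2^1: 10 = 2^1·5; with 35 mod 8 = 3, (2/35) = -1; sign now +1; continue with (5/35)
flip (5/35) -> (35/5): both odd, 5 mod 4 = 1, 35 mod 4 = 3, so the flip contributes +1; sign now +1
(35/5): 35 mod 5 = 0, so (35/5) = (0/5)
reached (0/5); gcd(a, n) > 1, so (0/5) = 0 and the symbol is 0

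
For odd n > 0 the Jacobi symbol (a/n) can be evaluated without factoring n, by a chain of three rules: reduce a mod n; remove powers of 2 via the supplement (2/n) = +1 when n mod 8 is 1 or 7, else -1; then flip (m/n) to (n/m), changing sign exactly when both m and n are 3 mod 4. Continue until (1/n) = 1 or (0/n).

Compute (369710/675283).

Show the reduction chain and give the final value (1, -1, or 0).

-1

369710 = 2^1·184855; (2/675283) = -1 since 675283 mod 8 = 3, so (369710/675283) = (-1)^1·(184855/675283); sign now -1
reciprocity: (184855/675283) = -1·(675283/184855) since 184855 mod 4 = 3, 675283 mod 4 = 3; sign now +1
(675283/184855) = (120718/184855)   [reduce mod 184855]
120718 = 2^1·60359; (2/184855) = +1 since 184855 mod 8 = 7, so (120718/184855) = (+1)^1·(60359/184855); sign now +1
reciprocity: (60359/184855) = -1·(184855/60359) since 60359 mod 4 = 3, 184855 mod 4 = 3; sign now -1
(184855/60359) = (3778/60359)   [reduce mod 60359]
3778 = 2^1·1889; (2/60359) = +1 since 60359 mod 8 = 7, so (3778/60359) = (+1)^1·(1889/60359); sign now -1
reciprocity: (1889/60359) = +1·(60359/1889) since 1889 mod 4 = 1, 60359 mod 4 = 3; sign now -1
(60359/1889) = (1800/1889)   [reduce mod 1889]
1800 = 2^3·225; (2/1889) = +1 since 1889 mod 8 = 1, so (1800/1889) = (+1)^3·(225/1889); sign now -1
reciprocity: (225/1889) = +1·(1889/225) since 225 mod 4 = 1, 1889 mod 4 = 1; sign now -1
(1889/225) = (89/225)   [reduce mod 225]
reciprocity: (89/225) = +1·(225/89) since 89 mod 4 = 1, 225 mod 4 = 1; sign now -1
(225/89) = (47/89)   [reduce mod 89]
reciprocity: (47/89) = +1·(89/47) since 47 mod 4 = 3, 89 mod 4 = 1; sign now -1
(89/47) = (42/47)   [reduce mod 47]
42 = 2^1·21; (2/47) = +1 since 47 mod 8 = 7, so (42/47) = (+1)^1·(21/47); sign now -1
reciprocity: (21/47) = +1·(47/21) since 21 mod 4 = 1, 47 mod 4 = 3; sign now -1
(47/21) = (5/21)   [reduce mod 21]
reciprocity: (5/21) = +1·(21/5) since 5 mod 4 = 1, 21 mod 4 = 1; sign now -1
(21/5) = (1/5)   [reduce mod 5]
(1/5) = 1; final value = sign = -1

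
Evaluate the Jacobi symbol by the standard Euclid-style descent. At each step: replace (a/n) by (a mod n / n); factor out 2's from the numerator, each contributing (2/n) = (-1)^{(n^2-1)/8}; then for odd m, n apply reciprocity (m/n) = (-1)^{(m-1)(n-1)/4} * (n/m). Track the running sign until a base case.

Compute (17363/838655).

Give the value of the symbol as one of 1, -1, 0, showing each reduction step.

reciprocity: (17363/838655) = -1·(838655/17363) since 17363 mod 4 = 3, 838655 mod 4 = 3; sign now -1
(838655/17363) = (5231/17363)   [reduce mod 17363]
reciprocity: (5231/17363) = -1·(17363/5231) since 5231 mod 4 = 3, 17363 mod 4 = 3; sign now +1
(17363/5231) = (1670/5231)   [reduce mod 5231]
1670 = 2^1·835; (2/5231) = +1 since 5231 mod 8 = 7, so (1670/5231) = (+1)^1·(835/5231); sign now +1
reciprocity: (835/5231) = -1·(5231/835) since 835 mod 4 = 3, 5231 mod 4 = 3; sign now -1
(5231/835) = (221/835)   [reduce mod 835]
reciprocity: (221/835) = +1·(835/221) since 221 mod 4 = 1, 835 mod 4 = 3; sign now -1
(835/221) = (172/221)   [reduce mod 221]
172 = 2^2·43; (2/221) = -1 since 221 mod 8 = 5, so (172/221) = (-1)^2·(43/221); sign now -1
reciprocity: (43/221) = +1·(221/43) since 43 mod 4 = 3, 221 mod 4 = 1; sign now -1
(221/43) = (6/43)   [reduce mod 43]
6 = 2^1·3; (2/43) = -1 since 43 mod 8 = 3, so (6/43) = (-1)^1·(3/43); sign now +1
reciprocity: (3/43) = -1·(43/3) since 3 mod 4 = 3, 43 mod 4 = 3; sign now -1
(43/3) = (1/3)   [reduce mod 3]
(1/3) = 1; final value = sign = -1

-1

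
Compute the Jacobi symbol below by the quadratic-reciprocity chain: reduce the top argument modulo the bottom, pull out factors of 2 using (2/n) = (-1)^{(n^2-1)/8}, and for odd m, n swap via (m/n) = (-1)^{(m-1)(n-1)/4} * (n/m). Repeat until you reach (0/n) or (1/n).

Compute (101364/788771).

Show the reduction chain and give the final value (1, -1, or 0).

-1

101364 = 2^2·25341; (2/788771) = -1 since 788771 mod 8 = 3, so (101364/788771) = (-1)^2·(25341/788771); sign now +1
reciprocity: (25341/788771) = +1·(788771/25341) since 25341 mod 4 = 1, 788771 mod 4 = 3; sign now +1
(788771/25341) = (3200/25341)   [reduce mod 25341]
3200 = 2^7·25; (2/25341) = -1 since 25341 mod 8 = 5, so (3200/25341) = (-1)^7·(25/25341); sign now -1
reciprocity: (25/25341) = +1·(25341/25) since 25 mod 4 = 1, 25341 mod 4 = 1; sign now -1
(25341/25) = (16/25)   [reduce mod 25]
16 = 2^4·1; (2/25) = +1 since 25 mod 8 = 1, so (16/25) = (+1)^4·(1/25); sign now -1
(1/25) = 1; final value = sign = -1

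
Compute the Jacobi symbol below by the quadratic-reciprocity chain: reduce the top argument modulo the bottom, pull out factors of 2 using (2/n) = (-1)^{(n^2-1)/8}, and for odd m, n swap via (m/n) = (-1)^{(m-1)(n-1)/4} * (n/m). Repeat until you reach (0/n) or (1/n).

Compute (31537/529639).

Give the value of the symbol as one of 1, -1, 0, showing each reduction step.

reciprocity: (31537/529639) = +1·(529639/31537) since 31537 mod 4 = 1, 529639 mod 4 = 3; sign now +1
(529639/31537) = (25047/31537)   [reduce mod 31537]
reciprocity: (25047/31537) = +1·(31537/25047) since 25047 mod 4 = 3, 31537 mod 4 = 1; sign now +1
(31537/25047) = (6490/25047)   [reduce mod 25047]
6490 = 2^1·3245; (2/25047) = +1 since 25047 mod 8 = 7, so (6490/25047) = (+1)^1·(3245/25047); sign now +1
reciprocity: (3245/25047) = +1·(25047/3245) since 3245 mod 4 = 1, 25047 mod 4 = 3; sign now +1
(25047/3245) = (2332/3245)   [reduce mod 3245]
2332 = 2^2·583; (2/3245) = -1 since 3245 mod 8 = 5, so (2332/3245) = (-1)^2·(583/3245); sign now +1
reciprocity: (583/3245) = +1·(3245/583) since 583 mod 4 = 3, 3245 mod 4 = 1; sign now +1
(3245/583) = (330/583)   [reduce mod 583]
330 = 2^1·165; (2/583) = +1 since 583 mod 8 = 7, so (330/583) = (+1)^1·(165/583); sign now +1
reciprocity: (165/583) = +1·(583/165) since 165 mod 4 = 1, 583 mod 4 = 3; sign now +1
(583/165) = (88/165)   [reduce mod 165]
88 = 2^3·11; (2/165) = -1 since 165 mod 8 = 5, so (88/165) = (-1)^3·(11/165); sign now -1
reciprocity: (11/165) = +1·(165/11) since 11 mod 4 = 3, 165 mod 4 = 1; sign now -1
(165/11) = (0/11)   [reduce mod 11]
(0/11) = 0   [gcd(a, n) > 1]; final value = 0

0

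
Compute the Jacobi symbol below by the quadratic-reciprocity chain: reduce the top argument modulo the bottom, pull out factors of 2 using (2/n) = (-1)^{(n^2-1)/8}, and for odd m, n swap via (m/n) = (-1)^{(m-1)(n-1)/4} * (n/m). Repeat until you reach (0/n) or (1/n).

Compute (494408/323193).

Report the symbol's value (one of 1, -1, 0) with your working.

(494408/323193): 494408 mod 323193 = 171215, so (494408/323193) = (171215/323193)
flip (171215/323193) -> (323193/171215): both odd, 171215 mod 4 = 3, 323193 mod 4 = 1, so the flip contributes +1; sign now +1
(323193/171215): 323193 mod 171215 = 151978, so (323193/171215) = (151978/171215)
factor out 2^1: 151978 = 2^1·75989; with 171215 mod 8 = 7, (2/171215) = +1; sign now +1; continue with (75989/171215)
flip (75989/171215) -> (171215/75989): both odd, 75989 mod 4 = 1, 171215 mod 4 = 3, so the flip contributes +1; sign now +1
(171215/75989): 171215 mod 75989 = 19237, so (171215/75989) = (19237/75989)
flip (19237/75989) -> (75989/19237): both odd, 19237 mod 4 = 1, 75989 mod 4 = 1, so the flip contributes +1; sign now +1
(75989/19237): 75989 mod 19237 = 18278, so (75989/19237) = (18278/19237)
factor out 2^1: 18278 = 2^1·9139; with 19237 mod 8 = 5, (2/19237) = -1; sign now -1; continue with (9139/19237)
flip (9139/19237) -> (19237/9139): both odd, 9139 mod 4 = 3, 19237 mod 4 = 1, so the flip contributes +1; sign now -1
(19237/9139): 19237 mod 9139 = 959, so (19237/9139) = (959/9139)
flip (959/9139) -> (9139/959): both odd, 959 mod 4 = 3, 9139 mod 4 = 3, so the flip contributes -1; sign now +1
(9139/959): 9139 mod 959 = 508, so (9139/959) = (508/959)
factor out 2^2: 508 = 2^2·127; with 959 mod 8 = 7, (2/959) = +1; sign now +1; continue with (127/959)
flip (127/959) -> (959/127): both odd, 127 mod 4 = 3, 959 mod 4 = 3, so the flip contributes -1; sign now -1
(959/127): 959 mod 127 = 70, so (959/127) = (70/127)
factor out 2^1: 70 = 2^1·35; with 127 mod 8 = 7, (2/127) = +1; sign now -1; continue with (35/127)
flip (35/127) -> (127/35): both odd, 35 mod 4 = 3, 127 mod 4 = 3, so the flip contributes -1; sign now +1
(127/35): 127 mod 35 = 22, so (127/35) = (22/35)
factor out 2^1: 22 = 2^1·11; with 35 mod 8 = 3, (2/35) = -1; sign now -1; continue with (11/35)
flip (11/35) -> (35/11): both odd, 11 mod 4 = 3, 35 mod 4 = 3, so the flip contributes -1; sign now +1
(35/11): 35 mod 11 = 2, so (35/11) = (2/11)
factor out 2^1: 2 = 2^1·1; with 11 mod 8 = 3, (2/11) = -1; sign now -1; continue with (1/11)
reached (1/11) = 1, so the symbol is -1

-1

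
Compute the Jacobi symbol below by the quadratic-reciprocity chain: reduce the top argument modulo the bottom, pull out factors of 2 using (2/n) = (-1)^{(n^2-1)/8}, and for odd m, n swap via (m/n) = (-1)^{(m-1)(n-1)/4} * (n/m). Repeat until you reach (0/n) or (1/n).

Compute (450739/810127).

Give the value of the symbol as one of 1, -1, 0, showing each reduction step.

reciprocity: (450739/810127) = -1·(810127/450739) since 450739 mod 4 = 3, 810127 mod 4 = 3; sign now -1
(810127/450739) = (359388/450739)   [reduce mod 450739]
359388 = 2^2·89847; (2/450739) = -1 since 450739 mod 8 = 3, so (359388/450739) = (-1)^2·(89847/450739); sign now -1
reciprocity: (89847/450739) = -1·(450739/89847) since 89847 mod 4 = 3, 450739 mod 4 = 3; sign now +1
(450739/89847) = (1504/89847)   [reduce mod 89847]
1504 = 2^5·47; (2/89847) = +1 since 89847 mod 8 = 7, so (1504/89847) = (+1)^5·(47/89847); sign now +1
reciprocity: (47/89847) = -1·(89847/47) since 47 mod 4 = 3, 89847 mod 4 = 3; sign now -1
(89847/47) = (30/47)   [reduce mod 47]
30 = 2^1·15; (2/47) = +1 since 47 mod 8 = 7, so (30/47) = (+1)^1·(15/47); sign now -1
reciprocity: (15/47) = -1·(47/15) since 15 mod 4 = 3, 47 mod 4 = 3; sign now +1
(47/15) = (2/15)   [reduce mod 15]
2 = 2^1·1; (2/15) = +1 since 15 mod 8 = 7, so (2/15) = (+1)^1·(1/15); sign now +1
(1/15) = 1; final value = sign = +1

1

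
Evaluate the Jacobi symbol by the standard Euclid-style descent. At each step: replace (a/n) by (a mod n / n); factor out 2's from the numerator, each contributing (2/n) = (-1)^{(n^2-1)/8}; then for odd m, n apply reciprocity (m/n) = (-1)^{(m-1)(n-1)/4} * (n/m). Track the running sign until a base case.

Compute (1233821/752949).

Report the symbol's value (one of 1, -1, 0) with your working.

1

(1233821/752949): 1233821 mod 752949 = 480872, so (1233821/752949) = (480872/752949)
factor out 2^3: 480872 = 2^3·60109; with 752949 mod 8 = 5, (2/752949) = -1; sign now -1; continue with (60109/752949)
flip (60109/752949) -> (752949/60109): both odd, 60109 mod 4 = 1, 752949 mod 4 = 1, so the flip contributes +1; sign now -1
(752949/60109): 752949 mod 60109 = 31641, so (752949/60109) = (31641/60109)
flip (31641/60109) -> (60109/31641): both odd, 31641 mod 4 = 1, 60109 mod 4 = 1, so the flip contributes +1; sign now -1
(60109/31641): 60109 mod 31641 = 28468, so (60109/31641) = (28468/31641)
factor out 2^2: 28468 = 2^2·7117; with 31641 mod 8 = 1, (2/31641) = +1; sign now -1; continue with (7117/31641)
flip (7117/31641) -> (31641/7117): both odd, 7117 mod 4 = 1, 31641 mod 4 = 1, so the flip contributes +1; sign now -1
(31641/7117): 31641 mod 7117 = 3173, so (31641/7117) = (3173/7117)
flip (3173/7117) -> (7117/3173): both odd, 3173 mod 4 = 1, 7117 mod 4 = 1, so the flip contributes +1; sign now -1
(7117/3173): 7117 mod 3173 = 771, so (7117/3173) = (771/3173)
flip (771/3173) -> (3173/771): both odd, 771 mod 4 = 3, 3173 mod 4 = 1, so the flip contributes +1; sign now -1
(3173/771): 3173 mod 771 = 89, so (3173/771) = (89/771)
flip (89/771) -> (771/89): both odd, 89 mod 4 = 1, 771 mod 4 = 3, so the flip contributes +1; sign now -1
(771/89): 771 mod 89 = 59, so (771/89) = (59/89)
flip (59/89) -> (89/59): both odd, 59 mod 4 = 3, 89 mod 4 = 1, so the flip contributes +1; sign now -1
(89/59): 89 mod 59 = 30, so (89/59) = (30/59)
factor out 2^1: 30 = 2^1·15; with 59 mod 8 = 3, (2/59) = -1; sign now +1; continue with (15/59)
flip (15/59) -> (59/15): both odd, 15 mod 4 = 3, 59 mod 4 = 3, so the flip contributes -1; sign now -1
(59/15): 59 mod 15 = 14, so (59/15) = (14/15)
factor out 2^1: 14 = 2^1·7; with 15 mod 8 = 7, (2/15) = +1; sign now -1; continue with (7/15)
flip (7/15) -> (15/7): both odd, 7 mod 4 = 3, 15 mod 4 = 3, so the flip contributes -1; sign now +1
(15/7): 15 mod 7 = 1, so (15/7) = (1/7)
reached (1/7) = 1, so the symbol is +1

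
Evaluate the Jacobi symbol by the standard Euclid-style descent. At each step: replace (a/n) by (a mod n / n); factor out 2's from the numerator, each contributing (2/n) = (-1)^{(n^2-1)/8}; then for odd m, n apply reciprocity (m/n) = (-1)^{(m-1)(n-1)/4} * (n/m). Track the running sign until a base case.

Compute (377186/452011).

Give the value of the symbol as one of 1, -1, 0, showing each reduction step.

factor out 2^1: 377186 = 2^1·188593; with 452011 mod 8 = 3, (2/452011) = -1; sign now -1; continue with (188593/452011)
flip (188593/452011) -> (452011/188593): both odd, 188593 mod 4 = 1, 452011 mod 4 = 3, so the flip contributes +1; sign now -1
(452011/188593): 452011 mod 188593 = 74825, so (452011/188593) = (74825/188593)
flip (74825/188593) -> (188593/74825): both odd, 74825 mod 4 = 1, 188593 mod 4 = 1, so the flip contributes +1; sign now -1
(188593/74825): 188593 mod 74825 = 38943, so (188593/74825) = (38943/74825)
flip (38943/74825) -> (74825/38943): both odd, 38943 mod 4 = 3, 74825 mod 4 = 1, so the flip contributes +1; sign now -1
(74825/38943): 74825 mod 38943 = 35882, so (74825/38943) = (35882/38943)
factor out 2^1: 35882 = 2^1·17941; with 38943 mod 8 = 7, (2/38943) = +1; sign now -1; continue with (17941/38943)
flip (17941/38943) -> (38943/17941): both odd, 17941 mod 4 = 1, 38943 mod 4 = 3, so the flip contributes +1; sign now -1
(38943/17941): 38943 mod 17941 = 3061, so (38943/17941) = (3061/17941)
flip (3061/17941) -> (17941/3061): both odd, 3061 mod 4 = 1, 17941 mod 4 = 1, so the flip contributes +1; sign now -1
(17941/3061): 17941 mod 3061 = 2636, so (17941/3061) = (2636/3061)
factor out 2^2: 2636 = 2^2·659; with 3061 mod 8 = 5, (2/3061) = -1; sign now -1; continue with (659/3061)
flip (659/3061) -> (3061/659): both odd, 659 mod 4 = 3, 3061 mod 4 = 1, so the flip contributes +1; sign now -1
(3061/659): 3061 mod 659 = 425, so (3061/659) = (425/659)
flip (425/659) -> (659/425): both odd, 425 mod 4 = 1, 659 mod 4 = 3, so the flip contributes +1; sign now -1
(659/425): 659 mod 425 = 234, so (659/425) = (234/425)
factor out 2^1: 234 = 2^1·117; with 425 mod 8 = 1, (2/425) = +1; sign now -1; continue with (117/425)
flip (117/425) -> (425/117): both odd, 117 mod 4 = 1, 425 mod 4 = 1, so the flip contributes +1; sign now -1
(425/117): 425 mod 117 = 74, so (425/117) = (74/117)
factor out 2^1: 74 = 2^1·37; with 117 mod 8 = 5, (2/117) = -1; sign now +1; continue with (37/117)
flip (37/117) -> (117/37): both odd, 37 mod 4 = 1, 117 mod 4 = 1, so the flip contributes +1; sign now +1
(117/37): 117 mod 37 = 6, so (117/37) = (6/37)
factor out 2^1: 6 = 2^1·3; with 37 mod 8 = 5, (2/37) = -1; sign now -1; continue with (3/37)
flip (3/37) -> (37/3): both odd, 3 mod 4 = 3, 37 mod 4 = 1, so the flip contributes +1; sign now -1
(37/3): 37 mod 3 = 1, so (37/3) = (1/3)
reached (1/3) = 1, so the symbol is -1

-1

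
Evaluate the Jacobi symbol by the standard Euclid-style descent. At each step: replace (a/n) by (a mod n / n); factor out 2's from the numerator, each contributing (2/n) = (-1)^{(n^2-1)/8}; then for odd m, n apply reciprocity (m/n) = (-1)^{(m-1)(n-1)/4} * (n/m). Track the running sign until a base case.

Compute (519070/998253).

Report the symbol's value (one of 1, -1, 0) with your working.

1

factor out 2^1: 519070 = 2^1·259535; with 998253 mod 8 = 5, (2/998253) = -1; sign now -1; continue with (259535/998253)
flip (259535/998253) -> (998253/259535): both odd, 259535 mod 4 = 3, 998253 mod 4 = 1, so the flip contributes +1; sign now -1
(998253/259535): 998253 mod 259535 = 219648, so (998253/259535) = (219648/259535)
factor out 2^9: 219648 = 2^9·429; with 259535 mod 8 = 7, (2/259535) = +1; sign now -1; continue with (429/259535)
flip (429/259535) -> (259535/429): both odd, 429 mod 4 = 1, 259535 mod 4 = 3, so the flip contributes +1; sign now -1
(259535/429): 259535 mod 429 = 419, so (259535/429) = (419/429)
flip (419/429) -> (429/419): both odd, 419 mod 4 = 3, 429 mod 4 = 1, so the flip contributes +1; sign now -1
(429/419): 429 mod 419 = 10, so (429/419) = (10/419)
factor out 2^1: 10 = 2^1·5; with 419 mod 8 = 3, (2/419) = -1; sign now +1; continue with (5/419)
flip (5/419) -> (419/5): both odd, 5 mod 4 = 1, 419 mod 4 = 3, so the flip contributes +1; sign now +1
(419/5): 419 mod 5 = 4, so (419/5) = (4/5)
factor out 2^2: 4 = 2^2·1; with 5 mod 8 = 5, (2/5) = -1; sign now +1; continue with (1/5)
reached (1/5) = 1, so the symbol is +1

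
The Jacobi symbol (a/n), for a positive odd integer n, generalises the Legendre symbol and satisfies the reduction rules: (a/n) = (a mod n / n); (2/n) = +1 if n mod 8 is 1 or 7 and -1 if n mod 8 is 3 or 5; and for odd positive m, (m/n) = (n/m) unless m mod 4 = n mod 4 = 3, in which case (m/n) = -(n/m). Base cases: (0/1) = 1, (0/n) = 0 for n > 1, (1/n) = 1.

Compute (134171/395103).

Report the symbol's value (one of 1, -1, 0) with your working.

1

flip (134171/395103) -> (395103/134171): both odd, 134171 mod 4 = 3, 395103 mod 4 = 3, so the flip contributes -1; sign now -1
(395103/134171): 395103 mod 134171 = 126761, so (395103/134171) = (126761/134171)
flip (126761/134171) -> (134171/126761): both odd, 126761 mod 4 = 1, 134171 mod 4 = 3, so the flip contributes +1; sign now -1
(134171/126761): 134171 mod 126761 = 7410, so (134171/126761) = (7410/126761)
factor out 2^1: 7410 = 2^1·3705; with 126761 mod 8 = 1, (2/126761) = +1; sign now -1; continue with (3705/126761)
flip (3705/126761) -> (126761/3705): both odd, 3705 mod 4 = 1, 126761 mod 4 = 1, so the flip contributes +1; sign now -1
(126761/3705): 126761 mod 3705 = 791, so (126761/3705) = (791/3705)
flip (791/3705) -> (3705/791): both odd, 791 mod 4 = 3, 3705 mod 4 = 1, so the flip contributes +1; sign now -1
(3705/791): 3705 mod 791 = 541, so (3705/791) = (541/791)
flip (541/791) -> (791/541): both odd, 541 mod 4 = 1, 791 mod 4 = 3, so the flip contributes +1; sign now -1
(791/541): 791 mod 541 = 250, so (791/541) = (250/541)
factor out 2^1: 250 = 2^1·125; with 541 mod 8 = 5, (2/541) = -1; sign now +1; continue with (125/541)
flip (125/541) -> (541/125): both odd, 125 mod 4 = 1, 541 mod 4 = 1, so the flip contributes +1; sign now +1
(541/125): 541 mod 125 = 41, so (541/125) = (41/125)
flip (41/125) -> (125/41): both odd, 41 mod 4 = 1, 125 mod 4 = 1, so the flip contributes +1; sign now +1
(125/41): 125 mod 41 = 2, so (125/41) = (2/41)
factor out 2^1: 2 = 2^1·1; with 41 mod 8 = 1, (2/41) = +1; sign now +1; continue with (1/41)
reached (1/41) = 1, so the symbol is +1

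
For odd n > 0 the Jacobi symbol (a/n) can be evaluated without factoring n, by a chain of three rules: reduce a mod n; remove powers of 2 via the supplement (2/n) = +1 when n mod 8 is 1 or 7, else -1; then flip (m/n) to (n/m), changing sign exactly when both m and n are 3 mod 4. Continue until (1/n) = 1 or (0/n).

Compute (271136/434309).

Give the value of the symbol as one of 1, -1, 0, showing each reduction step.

-1

271136 = 2^5·8473; (2/434309) = -1 since 434309 mod 8 = 5, so (271136/434309) = (-1)^5·(8473/434309); sign now -1
reciprocity: (8473/434309) = +1·(434309/8473) since 8473 mod 4 = 1, 434309 mod 4 = 1; sign now -1
(434309/8473) = (2186/8473)   [reduce mod 8473]
2186 = 2^1·1093; (2/8473) = +1 since 8473 mod 8 = 1, so (2186/8473) = (+1)^1·(1093/8473); sign now -1
reciprocity: (1093/8473) = +1·(8473/1093) since 1093 mod 4 = 1, 8473 mod 4 = 1; sign now -1
(8473/1093) = (822/1093)   [reduce mod 1093]
822 = 2^1·411; (2/1093) = -1 since 1093 mod 8 = 5, so (822/1093) = (-1)^1·(411/1093); sign now +1
reciprocity: (411/1093) = +1·(1093/411) since 411 mod 4 = 3, 1093 mod 4 = 1; sign now +1
(1093/411) = (271/411)   [reduce mod 411]
reciprocity: (271/411) = -1·(411/271) since 271 mod 4 = 3, 411 mod 4 = 3; sign now -1
(411/271) = (140/271)   [reduce mod 271]
140 = 2^2·35; (2/271) = +1 since 271 mod 8 = 7, so (140/271) = (+1)^2·(35/271); sign now -1
reciprocity: (35/271) = -1·(271/35) since 35 mod 4 = 3, 271 mod 4 = 3; sign now +1
(271/35) = (26/35)   [reduce mod 35]
26 = 2^1·13; (2/35) = -1 since 35 mod 8 = 3, so (26/35) = (-1)^1·(13/35); sign now -1
reciprocity: (13/35) = +1·(35/13) since 13 mod 4 = 1, 35 mod 4 = 3; sign now -1
(35/13) = (9/13)   [reduce mod 13]
reciprocity: (9/13) = +1·(13/9) since 9 mod 4 = 1, 13 mod 4 = 1; sign now -1
(13/9) = (4/9)   [reduce mod 9]
4 = 2^2·1; (2/9) = +1 since 9 mod 8 = 1, so (4/9) = (+1)^2·(1/9); sign now -1
(1/9) = 1; final value = sign = -1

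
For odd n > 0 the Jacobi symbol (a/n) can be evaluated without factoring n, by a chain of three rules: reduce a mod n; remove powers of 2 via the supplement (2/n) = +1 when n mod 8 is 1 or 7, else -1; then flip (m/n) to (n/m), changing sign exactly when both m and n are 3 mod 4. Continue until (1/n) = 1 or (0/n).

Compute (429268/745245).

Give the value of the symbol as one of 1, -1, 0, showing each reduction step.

429268 = 2^2·107317; (2/745245) = -1 since 745245 mod 8 = 5, so (429268/745245) = (-1)^2·(107317/745245); sign now +1
reciprocity: (107317/745245) = +1·(745245/107317) since 107317 mod 4 = 1, 745245 mod 4 = 1; sign now +1
(745245/107317) = (101343/107317)   [reduce mod 107317]
reciprocity: (101343/107317) = +1·(107317/101343) since 101343 mod 4 = 3, 107317 mod 4 = 1; sign now +1
(107317/101343) = (5974/101343)   [reduce mod 101343]
5974 = 2^1·2987; (2/101343) = +1 since 101343 mod 8 = 7, so (5974/101343) = (+1)^1·(2987/101343); sign now +1
reciprocity: (2987/101343) = -1·(101343/2987) since 2987 mod 4 = 3, 101343 mod 4 = 3; sign now -1
(101343/2987) = (2772/2987)   [reduce mod 2987]
2772 = 2^2·693; (2/2987) = -1 since 2987 mod 8 = 3, so (2772/2987) = (-1)^2·(693/2987); sign now -1
reciprocity: (693/2987) = +1·(2987/693) since 693 mod 4 = 1, 2987 mod 4 = 3; sign now -1
(2987/693) = (215/693)   [reduce mod 693]
reciprocity: (215/693) = +1·(693/215) since 215 mod 4 = 3, 693 mod 4 = 1; sign now -1
(693/215) = (48/215)   [reduce mod 215]
48 = 2^4·3; (2/215) = +1 since 215 mod 8 = 7, so (48/215) = (+1)^4·(3/215); sign now -1
reciprocity: (3/215) = -1·(215/3) since 3 mod 4 = 3, 215 mod 4 = 3; sign now +1
(215/3) = (2/3)   [reduce mod 3]
2 = 2^1·1; (2/3) = -1 since 3 mod 8 = 3, so (2/3) = (-1)^1·(1/3); sign now -1
(1/3) = 1; final value = sign = -1

-1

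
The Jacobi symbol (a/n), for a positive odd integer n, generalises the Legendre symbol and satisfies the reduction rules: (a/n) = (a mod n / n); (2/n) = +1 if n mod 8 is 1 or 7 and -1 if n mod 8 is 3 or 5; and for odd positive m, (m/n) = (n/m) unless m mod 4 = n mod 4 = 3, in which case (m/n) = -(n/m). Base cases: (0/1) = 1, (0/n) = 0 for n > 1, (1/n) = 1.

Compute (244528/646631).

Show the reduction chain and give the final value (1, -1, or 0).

1

244528 = 2^4·15283; (2/646631) = +1 since 646631 mod 8 = 7, so (244528/646631) = (+1)^4·(15283/646631); sign now +1
reciprocity: (15283/646631) = -1·(646631/15283) since 15283 mod 4 = 3, 646631 mod 4 = 3; sign now -1
(646631/15283) = (4745/15283)   [reduce mod 15283]
reciprocity: (4745/15283) = +1·(15283/4745) since 4745 mod 4 = 1, 15283 mod 4 = 3; sign now -1
(15283/4745) = (1048/4745)   [reduce mod 4745]
1048 = 2^3·131; (2/4745) = +1 since 4745 mod 8 = 1, so (1048/4745) = (+1)^3·(131/4745); sign now -1
reciprocity: (131/4745) = +1·(4745/131) since 131 mod 4 = 3, 4745 mod 4 = 1; sign now -1
(4745/131) = (29/131)   [reduce mod 131]
reciprocity: (29/131) = +1·(131/29) since 29 mod 4 = 1, 131 mod 4 = 3; sign now -1
(131/29) = (15/29)   [reduce mod 29]
reciprocity: (15/29) = +1·(29/15) since 15 mod 4 = 3, 29 mod 4 = 1; sign now -1
(29/15) = (14/15)   [reduce mod 15]
14 = 2^1·7; (2/15) = +1 since 15 mod 8 = 7, so (14/15) = (+1)^1·(7/15); sign now -1
reciprocity: (7/15) = -1·(15/7) since 7 mod 4 = 3, 15 mod 4 = 3; sign now +1
(15/7) = (1/7)   [reduce mod 7]
(1/7) = 1; final value = sign = +1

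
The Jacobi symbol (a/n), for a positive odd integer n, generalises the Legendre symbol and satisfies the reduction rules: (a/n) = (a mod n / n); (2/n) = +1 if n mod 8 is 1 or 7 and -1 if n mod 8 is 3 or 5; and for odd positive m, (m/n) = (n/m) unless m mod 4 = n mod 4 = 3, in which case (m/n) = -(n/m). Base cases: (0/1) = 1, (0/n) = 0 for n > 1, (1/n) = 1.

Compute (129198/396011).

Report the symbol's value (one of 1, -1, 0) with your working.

1

129198 = 2^1·64599; (2/396011) = -1 since 396011 mod 8 = 3, so (129198/396011) = (-1)^1·(64599/396011); sign now -1
reciprocity: (64599/396011) = -1·(396011/64599) since 64599 mod 4 = 3, 396011 mod 4 = 3; sign now +1
(396011/64599) = (8417/64599)   [reduce mod 64599]
reciprocity: (8417/64599) = +1·(64599/8417) since 8417 mod 4 = 1, 64599 mod 4 = 3; sign now +1
(64599/8417) = (5680/8417)   [reduce mod 8417]
5680 = 2^4·355; (2/8417) = +1 since 8417 mod 8 = 1, so (5680/8417) = (+1)^4·(355/8417); sign now +1
reciprocity: (355/8417) = +1·(8417/355) since 355 mod 4 = 3, 8417 mod 4 = 1; sign now +1
(8417/355) = (252/355)   [reduce mod 355]
252 = 2^2·63; (2/355) = -1 since 355 mod 8 = 3, so (252/355) = (-1)^2·(63/355); sign now +1
reciprocity: (63/355) = -1·(355/63) since 63 mod 4 = 3, 355 mod 4 = 3; sign now -1
(355/63) = (40/63)   [reduce mod 63]
40 = 2^3·5; (2/63) = +1 since 63 mod 8 = 7, so (40/63) = (+1)^3·(5/63); sign now -1
reciprocity: (5/63) = +1·(63/5) since 5 mod 4 = 1, 63 mod 4 = 3; sign now -1
(63/5) = (3/5)   [reduce mod 5]
reciprocity: (3/5) = +1·(5/3) since 3 mod 4 = 3, 5 mod 4 = 1; sign now -1
(5/3) = (2/3)   [reduce mod 3]
2 = 2^1·1; (2/3) = -1 since 3 mod 8 = 3, so (2/3) = (-1)^1·(1/3); sign now +1
(1/3) = 1; final value = sign = +1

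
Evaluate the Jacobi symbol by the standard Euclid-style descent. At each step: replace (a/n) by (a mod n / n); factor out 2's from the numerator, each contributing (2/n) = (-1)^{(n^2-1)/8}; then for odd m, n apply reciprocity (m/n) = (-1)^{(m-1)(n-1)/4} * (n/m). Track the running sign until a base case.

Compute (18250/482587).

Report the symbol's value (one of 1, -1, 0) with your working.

1

18250 = 2^1·9125; (2/482587) = -1 since 482587 mod 8 = 3, so (18250/482587) = (-1)^1·(9125/482587); sign now -1
reciprocity: (9125/482587) = +1·(482587/9125) since 9125 mod 4 = 1, 482587 mod 4 = 3; sign now -1
(482587/9125) = (8087/9125)   [reduce mod 9125]
reciprocity: (8087/9125) = +1·(9125/8087) since 8087 mod 4 = 3, 9125 mod 4 = 1; sign now -1
(9125/8087) = (1038/8087)   [reduce mod 8087]
1038 = 2^1·519; (2/8087) = +1 since 8087 mod 8 = 7, so (1038/8087) = (+1)^1·(519/8087); sign now -1
reciprocity: (519/8087) = -1·(8087/519) since 519 mod 4 = 3, 8087 mod 4 = 3; sign now +1
(8087/519) = (302/519)   [reduce mod 519]
302 = 2^1·151; (2/519) = +1 since 519 mod 8 = 7, so (302/519) = (+1)^1·(151/519); sign now +1
reciprocity: (151/519) = -1·(519/151) since 151 mod 4 = 3, 519 mod 4 = 3; sign now -1
(519/151) = (66/151)   [reduce mod 151]
66 = 2^1·33; (2/151) = +1 since 151 mod 8 = 7, so (66/151) = (+1)^1·(33/151); sign now -1
reciprocity: (33/151) = +1·(151/33) since 33 mod 4 = 1, 151 mod 4 = 3; sign now -1
(151/33) = (19/33)   [reduce mod 33]
reciprocity: (19/33) = +1·(33/19) since 19 mod 4 = 3, 33 mod 4 = 1; sign now -1
(33/19) = (14/19)   [reduce mod 19]
14 = 2^1·7; (2/19) = -1 since 19 mod 8 = 3, so (14/19) = (-1)^1·(7/19); sign now +1
reciprocity: (7/19) = -1·(19/7) since 7 mod 4 = 3, 19 mod 4 = 3; sign now -1
(19/7) = (5/7)   [reduce mod 7]
reciprocity: (5/7) = +1·(7/5) since 5 mod 4 = 1, 7 mod 4 = 3; sign now -1
(7/5) = (2/5)   [reduce mod 5]
2 = 2^1·1; (2/5) = -1 since 5 mod 8 = 5, so (2/5) = (-1)^1·(1/5); sign now +1
(1/5) = 1; final value = sign = +1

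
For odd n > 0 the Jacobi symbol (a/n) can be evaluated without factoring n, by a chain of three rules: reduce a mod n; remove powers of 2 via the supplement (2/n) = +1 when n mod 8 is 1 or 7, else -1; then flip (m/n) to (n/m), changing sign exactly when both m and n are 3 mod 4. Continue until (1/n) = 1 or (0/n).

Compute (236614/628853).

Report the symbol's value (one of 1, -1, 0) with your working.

236614 = 2^1·118307; (2/628853) = -1 since 628853 mod 8 = 5, so (236614/628853) = (-1)^1·(118307/628853); sign now -1
reciprocity: (118307/628853) = +1·(628853/118307) since 118307 mod 4 = 3, 628853 mod 4 = 1; sign now -1
(628853/118307) = (37318/118307)   [reduce mod 118307]
37318 = 2^1·18659; (2/118307) = -1 since 118307 mod 8 = 3, so (37318/118307) = (-1)^1·(18659/118307); sign now +1
reciprocity: (18659/118307) = -1·(118307/18659) since 18659 mod 4 = 3, 118307 mod 4 = 3; sign now -1
(118307/18659) = (6353/18659)   [reduce mod 18659]
reciprocity: (6353/18659) = +1·(18659/6353) since 6353 mod 4 = 1, 18659 mod 4 = 3; sign now -1
(18659/6353) = (5953/6353)   [reduce mod 6353]
reciprocity: (5953/6353) = +1·(6353/5953) since 5953 mod 4 = 1, 6353 mod 4 = 1; sign now -1
(6353/5953) = (400/5953)   [reduce mod 5953]
400 = 2^4·25; (2/5953) = +1 since 5953 mod 8 = 1, so (400/5953) = (+1)^4·(25/5953); sign now -1
reciprocity: (25/5953) = +1·(5953/25) since 25 mod 4 = 1, 5953 mod 4 = 1; sign now -1
(5953/25) = (3/25)   [reduce mod 25]
reciprocity: (3/25) = +1·(25/3) since 3 mod 4 = 3, 25 mod 4 = 1; sign now -1
(25/3) = (1/3)   [reduce mod 3]
(1/3) = 1; final value = sign = -1

-1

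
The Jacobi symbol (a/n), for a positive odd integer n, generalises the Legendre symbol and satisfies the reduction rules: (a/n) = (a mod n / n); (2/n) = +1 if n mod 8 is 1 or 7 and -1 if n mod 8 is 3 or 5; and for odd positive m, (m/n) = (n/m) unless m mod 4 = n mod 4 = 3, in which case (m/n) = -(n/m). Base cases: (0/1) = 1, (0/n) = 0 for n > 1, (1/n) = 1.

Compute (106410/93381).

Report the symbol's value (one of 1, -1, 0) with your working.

0

(106410/93381) = (13029/93381)   [reduce mod 93381]
reciprocity: (13029/93381) = +1·(93381/13029) since 13029 mod 4 = 1, 93381 mod 4 = 1; sign now +1
(93381/13029) = (2178/13029)   [reduce mod 13029]
2178 = 2^1·1089; (2/13029) = -1 since 13029 mod 8 = 5, so (2178/13029) = (-1)^1·(1089/13029); sign now -1
reciprocity: (1089/13029) = +1·(13029/1089) since 1089 mod 4 = 1, 13029 mod 4 = 1; sign now -1
(13029/1089) = (1050/1089)   [reduce mod 1089]
1050 = 2^1·525; (2/1089) = +1 since 1089 mod 8 = 1, so (1050/1089) = (+1)^1·(525/1089); sign now -1
reciprocity: (525/1089) = +1·(1089/525) since 525 mod 4 = 1, 1089 mod 4 = 1; sign now -1
(1089/525) = (39/525)   [reduce mod 525]
reciprocity: (39/525) = +1·(525/39) since 39 mod 4 = 3, 525 mod 4 = 1; sign now -1
(525/39) = (18/39)   [reduce mod 39]
18 = 2^1·9; (2/39) = +1 since 39 mod 8 = 7, so (18/39) = (+1)^1·(9/39); sign now -1
reciprocity: (9/39) = +1·(39/9) since 9 mod 4 = 1, 39 mod 4 = 3; sign now -1
(39/9) = (3/9)   [reduce mod 9]
reciprocity: (3/9) = +1·(9/3) since 3 mod 4 = 3, 9 mod 4 = 1; sign now -1
(9/3) = (0/3)   [reduce mod 3]
(0/3) = 0   [gcd(a, n) > 1]; final value = 0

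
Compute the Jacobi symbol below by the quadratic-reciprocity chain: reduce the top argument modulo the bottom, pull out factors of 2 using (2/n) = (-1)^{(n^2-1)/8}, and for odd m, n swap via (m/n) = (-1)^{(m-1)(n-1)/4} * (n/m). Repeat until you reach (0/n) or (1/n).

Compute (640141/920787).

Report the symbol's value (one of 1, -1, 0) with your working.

-1

flip (640141/920787) -> (920787/640141): both odd, 640141 mod 4 = 1, 920787 mod 4 = 3, so the flip contributes +1; sign now +1
(920787/640141): 920787 mod 640141 = 280646, so (920787/640141) = (280646/640141)
factor out 2^1: 280646 = 2^1·140323; with 640141 mod 8 = 5, (2/640141) = -1; sign now -1; continue with (140323/640141)
flip (140323/640141) -> (640141/140323): both odd, 140323 mod 4 = 3, 640141 mod 4 = 1, so the flip contributes +1; sign now -1
(640141/140323): 640141 mod 140323 = 78849, so (640141/140323) = (78849/140323)
flip (78849/140323) -> (140323/78849): both odd, 78849 mod 4 = 1, 140323 mod 4 = 3, so the flip contributes +1; sign now -1
(140323/78849): 140323 mod 78849 = 61474, so (140323/78849) = (61474/78849)
factor out 2^1: 61474 = 2^1·30737; with 78849 mod 8 = 1, (2/78849) = +1; sign now -1; continue with (30737/78849)
flip (30737/78849) -> (78849/30737): both odd, 30737 mod 4 = 1, 78849 mod 4 = 1, so the flip contributes +1; sign now -1
(78849/30737): 78849 mod 30737 = 17375, so (78849/30737) = (17375/30737)
flip (17375/30737) -> (30737/17375): both odd, 17375 mod 4 = 3, 30737 mod 4 = 1, so the flip contributes +1; sign now -1
(30737/17375): 30737 mod 17375 = 13362, so (30737/17375) = (13362/17375)
factor out 2^1: 13362 = 2^1·6681; with 17375 mod 8 = 7, (2/17375) = +1; sign now -1; continue with (6681/17375)
flip (6681/17375) -> (17375/6681): both odd, 6681 mod 4 = 1, 17375 mod 4 = 3, so the flip contributes +1; sign now -1
(17375/6681): 17375 mod 6681 = 4013, so (17375/6681) = (4013/6681)
flip (4013/6681) -> (6681/4013): both odd, 4013 mod 4 = 1, 6681 mod 4 = 1, so the flip contributes +1; sign now -1
(6681/4013): 6681 mod 4013 = 2668, so (6681/4013) = (2668/4013)
factor out 2^2: 2668 = 2^2·667; with 4013 mod 8 = 5, (2/4013) = -1; sign now -1; continue with (667/4013)
flip (667/4013) -> (4013/667): both odd, 667 mod 4 = 3, 4013 mod 4 = 1, so the flip contributes +1; sign now -1
(4013/667): 4013 mod 667 = 11, so (4013/667) = (11/667)
flip (11/667) -> (667/11): both odd, 11 mod 4 = 3, 667 mod 4 = 3, so the flip contributes -1; sign now +1
(667/11): 667 mod 11 = 7, so (667/11) = (7/11)
flip (7/11) -> (11/7): both odd, 7 mod 4 = 3, 11 mod 4 = 3, so the flip contributes -1; sign now -1
(11/7): 11 mod 7 = 4, so (11/7) = (4/7)
factor out 2^2: 4 = 2^2·1; with 7 mod 8 = 7, (2/7) = +1; sign now -1; continue with (1/7)
reached (1/7) = 1, so the symbol is -1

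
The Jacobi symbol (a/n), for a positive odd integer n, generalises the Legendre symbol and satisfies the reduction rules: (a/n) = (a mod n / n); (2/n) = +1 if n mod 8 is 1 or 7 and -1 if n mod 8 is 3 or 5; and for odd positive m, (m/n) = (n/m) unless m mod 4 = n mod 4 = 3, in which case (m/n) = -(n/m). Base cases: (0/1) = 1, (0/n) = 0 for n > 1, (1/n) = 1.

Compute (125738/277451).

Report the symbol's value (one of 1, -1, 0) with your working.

-1

125738 = 2^1·62869; (2/277451) = -1 since 277451 mod 8 = 3, so (125738/277451) = (-1)^1·(62869/277451); sign now -1
reciprocity: (62869/277451) = +1·(277451/62869) since 62869 mod 4 = 1, 277451 mod 4 = 3; sign now -1
(277451/62869) = (25975/62869)   [reduce mod 62869]
reciprocity: (25975/62869) = +1·(62869/25975) since 25975 mod 4 = 3, 62869 mod 4 = 1; sign now -1
(62869/25975) = (10919/25975)   [reduce mod 25975]
reciprocity: (10919/25975) = -1·(25975/10919) since 10919 mod 4 = 3, 25975 mod 4 = 3; sign now +1
(25975/10919) = (4137/10919)   [reduce mod 10919]
reciprocity: (4137/10919) = +1·(10919/4137) since 4137 mod 4 = 1, 10919 mod 4 = 3; sign now +1
(10919/4137) = (2645/4137)   [reduce mod 4137]
reciprocity: (2645/4137) = +1·(4137/2645) since 2645 mod 4 = 1, 4137 mod 4 = 1; sign now +1
(4137/2645) = (1492/2645)   [reduce mod 2645]
1492 = 2^2·373; (2/2645) = -1 since 2645 mod 8 = 5, so (1492/2645) = (-1)^2·(373/2645); sign now +1
reciprocity: (373/2645) = +1·(2645/373) since 373 mod 4 = 1, 2645 mod 4 = 1; sign now +1
(2645/373) = (34/373)   [reduce mod 373]
34 = 2^1·17; (2/373) = -1 since 373 mod 8 = 5, so (34/373) = (-1)^1·(17/373); sign now -1
reciprocity: (17/373) = +1·(373/17) since 17 mod 4 = 1, 373 mod 4 = 1; sign now -1
(373/17) = (16/17)   [reduce mod 17]
16 = 2^4·1; (2/17) = +1 since 17 mod 8 = 1, so (16/17) = (+1)^4·(1/17); sign now -1
(1/17) = 1; final value = sign = -1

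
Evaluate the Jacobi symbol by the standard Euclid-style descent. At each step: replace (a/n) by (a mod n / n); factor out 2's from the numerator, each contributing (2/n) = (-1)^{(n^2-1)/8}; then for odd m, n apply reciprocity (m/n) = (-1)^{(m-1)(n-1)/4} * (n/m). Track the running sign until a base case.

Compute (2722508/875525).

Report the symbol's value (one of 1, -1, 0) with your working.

(2722508/875525) = (95933/875525)   [reduce mod 875525]
reciprocity: (95933/875525) = +1·(875525/95933) since 95933 mod 4 = 1, 875525 mod 4 = 1; sign now +1
(875525/95933) = (12128/95933)   [reduce mod 95933]
12128 = 2^5·379; (2/95933) = -1 since 95933 mod 8 = 5, so (12128/95933) = (-1)^5·(379/95933); sign now -1
reciprocity: (379/95933) = +1·(95933/379) since 379 mod 4 = 3, 95933 mod 4 = 1; sign now -1
(95933/379) = (46/379)   [reduce mod 379]
46 = 2^1·23; (2/379) = -1 since 379 mod 8 = 3, so (46/379) = (-1)^1·(23/379); sign now +1
reciprocity: (23/379) = -1·(379/23) since 23 mod 4 = 3, 379 mod 4 = 3; sign now -1
(379/23) = (11/23)   [reduce mod 23]
reciprocity: (11/23) = -1·(23/11) since 11 mod 4 = 3, 23 mod 4 = 3; sign now +1
(23/11) = (1/11)   [reduce mod 11]
(1/11) = 1; final value = sign = +1

1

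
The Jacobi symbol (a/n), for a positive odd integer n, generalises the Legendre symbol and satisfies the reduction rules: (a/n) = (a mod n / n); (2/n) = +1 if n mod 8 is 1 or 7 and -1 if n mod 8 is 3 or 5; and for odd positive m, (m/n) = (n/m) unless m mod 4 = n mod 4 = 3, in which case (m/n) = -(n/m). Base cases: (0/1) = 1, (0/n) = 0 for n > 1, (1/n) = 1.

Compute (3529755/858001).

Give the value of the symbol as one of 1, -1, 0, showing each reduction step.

(3529755/858001) = (97751/858001)   [reduce mod 858001]
reciprocity: (97751/858001) = +1·(858001/97751) since 97751 mod 4 = 3, 858001 mod 4 = 1; sign now +1
(858001/97751) = (75993/97751)   [reduce mod 97751]
reciprocity: (75993/97751) = +1·(97751/75993) since 75993 mod 4 = 1, 97751 mod 4 = 3; sign now +1
(97751/75993) = (21758/75993)   [reduce mod 75993]
21758 = 2^1·10879; (2/75993) = +1 since 75993 mod 8 = 1, so (21758/75993) = (+1)^1·(10879/75993); sign now +1
reciprocity: (10879/75993) = +1·(75993/10879) since 10879 mod 4 = 3, 75993 mod 4 = 1; sign now +1
(75993/10879) = (10719/10879)   [reduce mod 10879]
reciprocity: (10719/10879) = -1·(10879/10719) since 10719 mod 4 = 3, 10879 mod 4 = 3; sign now -1
(10879/10719) = (160/10719)   [reduce mod 10719]
160 = 2^5·5; (2/10719) = +1 since 10719 mod 8 = 7, so (160/10719) = (+1)^5·(5/10719); sign now -1
reciprocity: (5/10719) = +1·(10719/5) since 5 mod 4 = 1, 10719 mod 4 = 3; sign now -1
(10719/5) = (4/5)   [reduce mod 5]
4 = 2^2·1; (2/5) = -1 since 5 mod 8 = 5, so (4/5) = (-1)^2·(1/5); sign now -1
(1/5) = 1; final value = sign = -1

-1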